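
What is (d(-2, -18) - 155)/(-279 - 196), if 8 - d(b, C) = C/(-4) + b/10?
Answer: 1513/4750 ≈ 0.31853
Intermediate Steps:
d(b, C) = 8 - b/10 + C/4 (d(b, C) = 8 - (C/(-4) + b/10) = 8 - (C*(-¼) + b*(⅒)) = 8 - (-C/4 + b/10) = 8 + (-b/10 + C/4) = 8 - b/10 + C/4)
(d(-2, -18) - 155)/(-279 - 196) = ((8 - ⅒*(-2) + (¼)*(-18)) - 155)/(-279 - 196) = ((8 + ⅕ - 9/2) - 155)/(-475) = (37/10 - 155)*(-1/475) = -1513/10*(-1/475) = 1513/4750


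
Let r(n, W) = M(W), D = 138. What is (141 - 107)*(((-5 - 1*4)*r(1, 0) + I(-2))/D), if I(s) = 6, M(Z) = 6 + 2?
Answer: -374/23 ≈ -16.261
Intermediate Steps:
M(Z) = 8
r(n, W) = 8
(141 - 107)*(((-5 - 1*4)*r(1, 0) + I(-2))/D) = (141 - 107)*(((-5 - 1*4)*8 + 6)/138) = 34*(((-5 - 4)*8 + 6)*(1/138)) = 34*((-9*8 + 6)*(1/138)) = 34*((-72 + 6)*(1/138)) = 34*(-66*1/138) = 34*(-11/23) = -374/23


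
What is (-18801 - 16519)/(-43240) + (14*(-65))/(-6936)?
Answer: 3554099/3748908 ≈ 0.94804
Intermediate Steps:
(-18801 - 16519)/(-43240) + (14*(-65))/(-6936) = -35320*(-1/43240) - 910*(-1/6936) = 883/1081 + 455/3468 = 3554099/3748908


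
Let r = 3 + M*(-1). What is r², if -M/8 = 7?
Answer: 3481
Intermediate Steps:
M = -56 (M = -8*7 = -56)
r = 59 (r = 3 - 56*(-1) = 3 + 56 = 59)
r² = 59² = 3481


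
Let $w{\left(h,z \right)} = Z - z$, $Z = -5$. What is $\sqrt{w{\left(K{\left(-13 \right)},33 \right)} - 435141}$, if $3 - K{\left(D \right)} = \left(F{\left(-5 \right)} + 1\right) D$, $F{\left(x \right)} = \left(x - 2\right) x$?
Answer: $i \sqrt{435179} \approx 659.68 i$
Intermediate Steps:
$F{\left(x \right)} = x \left(-2 + x\right)$ ($F{\left(x \right)} = \left(-2 + x\right) x = x \left(-2 + x\right)$)
$K{\left(D \right)} = 3 - 36 D$ ($K{\left(D \right)} = 3 - \left(- 5 \left(-2 - 5\right) + 1\right) D = 3 - \left(\left(-5\right) \left(-7\right) + 1\right) D = 3 - \left(35 + 1\right) D = 3 - 36 D$)
$w{\left(h,z \right)} = -5 - z$
$\sqrt{w{\left(K{\left(-13 \right)},33 \right)} - 435141} = \sqrt{\left(-5 - 33\right) - 435141} = \sqrt{-38 - 435141} = \sqrt{-435179} = i \sqrt{435179}$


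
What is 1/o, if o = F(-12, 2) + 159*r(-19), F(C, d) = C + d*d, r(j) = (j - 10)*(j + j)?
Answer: 1/175210 ≈ 5.7074e-6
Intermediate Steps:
r(j) = 2*j*(-10 + j) (r(j) = (-10 + j)*(2*j) = 2*j*(-10 + j))
F(C, d) = C + d²
o = 175210 (o = (-12 + 2²) + 159*(2*(-19)*(-10 - 19)) = (-12 + 4) + 159*(2*(-19)*(-29)) = -8 + 159*1102 = -8 + 175218 = 175210)
1/o = 1/175210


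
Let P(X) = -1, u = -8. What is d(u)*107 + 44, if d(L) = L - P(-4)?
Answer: -705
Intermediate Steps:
d(L) = 1 + L (d(L) = L - 1*(-1) = L + 1 = 1 + L)
d(u)*107 + 44 = (1 - 8)*107 + 44 = -7*107 + 44 = -749 + 44 = -705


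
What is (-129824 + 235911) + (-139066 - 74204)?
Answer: -107183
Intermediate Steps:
(-129824 + 235911) + (-139066 - 74204) = 106087 - 213270 = -107183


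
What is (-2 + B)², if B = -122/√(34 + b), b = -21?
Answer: 14936/13 + 488*√13/13 ≈ 1284.3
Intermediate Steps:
B = -122*√13/13 (B = -122/√(34 - 21) = -122*√13/13 ≈ -33.837)
(-2 + B)² = (-2 - 122*√13/13)²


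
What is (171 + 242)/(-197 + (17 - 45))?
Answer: -413/225 ≈ -1.8356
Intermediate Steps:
(171 + 242)/(-197 + (17 - 45)) = 413/(-197 - 28) = 413/(-225) = 413*(-1/225) = -413/225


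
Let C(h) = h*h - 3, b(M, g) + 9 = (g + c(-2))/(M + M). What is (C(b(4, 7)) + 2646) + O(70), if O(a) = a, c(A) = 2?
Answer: 177601/64 ≈ 2775.0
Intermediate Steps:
b(M, g) = -9 + (2 + g)/(2*M) (b(M, g) = -9 + (g + 2)/(M + M) = -9 + (2 + g)/((2*M)) = -9 + (2 + g)*(1/(2*M)) = -9 + (2 + g)/(2*M))
C(h) = -3 + h**2 (C(h) = h**2 - 3 = -3 + h**2)
(C(b(4, 7)) + 2646) + O(70) = ((-3 + ((1/2)*(2 + 7 - 18*4)/4)**2) + 2646) + 70 = ((-3 + ((1/2)*(1/4)*(2 + 7 - 72))**2) + 2646) + 70 = ((-3 + ((1/2)*(1/4)*(-63))**2) + 2646) + 70 = ((-3 + (-63/8)**2) + 2646) + 70 = ((-3 + 3969/64) + 2646) + 70 = (3777/64 + 2646) + 70 = 173121/64 + 70 = 177601/64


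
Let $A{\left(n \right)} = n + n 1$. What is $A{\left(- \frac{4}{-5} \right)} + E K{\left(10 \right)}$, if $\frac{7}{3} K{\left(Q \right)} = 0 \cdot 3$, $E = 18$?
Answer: $\frac{8}{5} \approx 1.6$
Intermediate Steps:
$K{\left(Q \right)} = 0$ ($K{\left(Q \right)} = \frac{3 \cdot 0 \cdot 3}{7} = \frac{3}{7} \cdot 0 = 0$)
$A{\left(n \right)} = 2 n$ ($A{\left(n \right)} = n + n = 2 n$)
$A{\left(- \frac{4}{-5} \right)} + E K{\left(10 \right)} = 2 \left(- \frac{4}{-5}\right) + 18 \cdot 0 = 2 \left(\left(-4\right) \left(- \frac{1}{5}\right)\right) + 0 = 2 \cdot \frac{4}{5} + 0 = \frac{8}{5} + 0 = \frac{8}{5}$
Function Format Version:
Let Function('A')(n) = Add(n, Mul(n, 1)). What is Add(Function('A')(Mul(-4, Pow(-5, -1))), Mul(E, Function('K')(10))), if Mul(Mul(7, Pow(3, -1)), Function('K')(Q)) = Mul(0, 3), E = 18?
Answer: Rational(8, 5) ≈ 1.6000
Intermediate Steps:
Function('K')(Q) = 0 (Function('K')(Q) = Mul(Rational(3, 7), Mul(0, 3)) = Mul(Rational(3, 7), 0) = 0)
Function('A')(n) = Mul(2, n) (Function('A')(n) = Add(n, n) = Mul(2, n))
Add(Function('A')(Mul(-4, Pow(-5, -1))), Mul(E, Function('K')(10))) = Add(Mul(2, Mul(-4, Pow(-5, -1))), Mul(18, 0)) = Add(Mul(2, Mul(-4, Rational(-1, 5))), 0) = Add(Mul(2, Rational(4, 5)), 0) = Add(Rational(8, 5), 0) = Rational(8, 5)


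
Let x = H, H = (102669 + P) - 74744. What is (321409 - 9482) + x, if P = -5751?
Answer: 334101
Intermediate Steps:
H = 22174 (H = (102669 - 5751) - 74744 = 96918 - 74744 = 22174)
x = 22174
(321409 - 9482) + x = (321409 - 9482) + 22174 = 311927 + 22174 = 334101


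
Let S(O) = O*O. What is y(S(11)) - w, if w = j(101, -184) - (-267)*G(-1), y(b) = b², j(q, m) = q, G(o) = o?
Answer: 14807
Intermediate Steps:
S(O) = O²
w = -166 (w = 101 - (-267)*(-1) = 101 - 1*267 = 101 - 267 = -166)
y(S(11)) - w = (11²)² - 1*(-166) = 121² + 166 = 14641 + 166 = 14807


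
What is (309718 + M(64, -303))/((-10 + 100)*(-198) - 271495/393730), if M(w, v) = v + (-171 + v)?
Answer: -24327867986/1403308019 ≈ -17.336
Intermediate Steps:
M(w, v) = -171 + 2*v
(309718 + M(64, -303))/((-10 + 100)*(-198) - 271495/393730) = (309718 + (-171 + 2*(-303)))/((-10 + 100)*(-198) - 271495/393730) = (309718 + (-171 - 606))/(90*(-198) - 271495*1/393730) = (309718 - 777)/(-17820 - 54299/78746) = 308941/(-1403308019/78746) = 308941*(-78746/1403308019) = -24327867986/1403308019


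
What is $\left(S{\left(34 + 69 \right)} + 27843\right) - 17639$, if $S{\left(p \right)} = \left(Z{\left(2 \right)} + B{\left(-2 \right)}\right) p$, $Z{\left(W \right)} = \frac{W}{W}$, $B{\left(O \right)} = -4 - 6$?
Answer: $9277$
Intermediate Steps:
$B{\left(O \right)} = -10$ ($B{\left(O \right)} = -4 - 6 = -10$)
$Z{\left(W \right)} = 1$
$S{\left(p \right)} = - 9 p$ ($S{\left(p \right)} = \left(1 - 10\right) p = - 9 p$)
$\left(S{\left(34 + 69 \right)} + 27843\right) - 17639 = \left(- 9 \left(34 + 69\right) + 27843\right) - 17639 = \left(\left(-9\right) 103 + 27843\right) - 17639 = \left(-927 + 27843\right) - 17639 = 26916 - 17639 = 9277$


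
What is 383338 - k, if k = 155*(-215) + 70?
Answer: 416593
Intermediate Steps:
k = -33255 (k = -33325 + 70 = -33255)
383338 - k = 383338 - 1*(-33255) = 383338 + 33255 = 416593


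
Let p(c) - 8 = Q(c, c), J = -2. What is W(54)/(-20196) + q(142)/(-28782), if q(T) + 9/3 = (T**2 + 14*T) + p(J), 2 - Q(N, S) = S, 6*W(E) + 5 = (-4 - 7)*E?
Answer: -49410017/64586808 ≈ -0.76502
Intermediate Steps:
W(E) = -5/6 - 11*E/6 (W(E) = -5/6 + ((-4 - 7)*E)/6 = -5/6 + (-11*E)/6 = -5/6 - 11*E/6)
Q(N, S) = 2 - S
p(c) = 10 - c (p(c) = 8 + (2 - c) = 10 - c)
q(T) = 9 + T**2 + 14*T (q(T) = -3 + ((T**2 + 14*T) + (10 - 1*(-2))) = -3 + ((T**2 + 14*T) + (10 + 2)) = -3 + ((T**2 + 14*T) + 12) = -3 + (12 + T**2 + 14*T) = 9 + T**2 + 14*T)
W(54)/(-20196) + q(142)/(-28782) = (-5/6 - 11/6*54)/(-20196) + (9 + 142**2 + 14*142)/(-28782) = (-5/6 - 99)*(-1/20196) + (9 + 20164 + 1988)*(-1/28782) = -599/6*(-1/20196) + 22161*(-1/28782) = 599/121176 - 7387/9594 = -49410017/64586808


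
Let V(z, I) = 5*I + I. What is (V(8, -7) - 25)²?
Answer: 4489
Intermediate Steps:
V(z, I) = 6*I
(V(8, -7) - 25)² = (6*(-7) - 25)² = (-42 - 25)² = (-67)² = 4489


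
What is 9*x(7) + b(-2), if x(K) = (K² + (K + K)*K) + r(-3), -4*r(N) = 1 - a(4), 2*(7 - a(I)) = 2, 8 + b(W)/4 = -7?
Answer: 5097/4 ≈ 1274.3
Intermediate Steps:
b(W) = -60 (b(W) = -32 + 4*(-7) = -32 - 28 = -60)
a(I) = 6 (a(I) = 7 - ½*2 = 7 - 1 = 6)
r(N) = 5/4 (r(N) = -(1 - 1*6)/4 = -(1 - 6)/4 = -¼*(-5) = 5/4)
x(K) = 5/4 + 3*K² (x(K) = (K² + (K + K)*K) + 5/4 = (K² + (2*K)*K) + 5/4 = (K² + 2*K²) + 5/4 = 3*K² + 5/4 = 5/4 + 3*K²)
9*x(7) + b(-2) = 9*(5/4 + 3*7²) - 60 = 9*(5/4 + 3*49) - 60 = 9*(5/4 + 147) - 60 = 9*(593/4) - 60 = 5337/4 - 60 = 5097/4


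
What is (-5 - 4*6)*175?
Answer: -5075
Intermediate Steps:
(-5 - 4*6)*175 = (-5 - 24)*175 = -29*175 = -5075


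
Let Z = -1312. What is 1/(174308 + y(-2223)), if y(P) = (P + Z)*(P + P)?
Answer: 1/15890918 ≈ 6.2929e-8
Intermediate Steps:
y(P) = 2*P*(-1312 + P) (y(P) = (P - 1312)*(P + P) = (-1312 + P)*(2*P) = 2*P*(-1312 + P))
1/(174308 + y(-2223)) = 1/(174308 + 2*(-2223)*(-1312 - 2223)) = 1/(174308 + 2*(-2223)*(-3535)) = 1/(174308 + 15716610) = 1/15890918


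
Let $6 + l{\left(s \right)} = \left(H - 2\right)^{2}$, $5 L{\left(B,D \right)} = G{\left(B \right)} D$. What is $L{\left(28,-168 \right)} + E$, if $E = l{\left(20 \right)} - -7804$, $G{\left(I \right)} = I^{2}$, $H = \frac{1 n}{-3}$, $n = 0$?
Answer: $- \frac{92702}{5} \approx -18540.0$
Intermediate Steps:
$H = 0$ ($H = \frac{1 \cdot 0}{-3} = 0 \left(- \frac{1}{3}\right) = 0$)
$L{\left(B,D \right)} = \frac{D B^{2}}{5}$ ($L{\left(B,D \right)} = \frac{B^{2} D}{5} = \frac{D B^{2}}{5}$)
$l{\left(s \right)} = -2$ ($l{\left(s \right)} = -6 + \left(0 - 2\right)^{2} = -6 + \left(-2\right)^{2} = -6 + 4 = -2$)
$E = 7802$ ($E = -2 - -7804 = -2 + 7804 = 7802$)
$L{\left(28,-168 \right)} + E = \frac{1}{5} \left(-168\right) 28^{2} + 7802 = \frac{1}{5} \left(-168\right) 784 + 7802 = - \frac{131712}{5} + 7802 = - \frac{92702}{5}$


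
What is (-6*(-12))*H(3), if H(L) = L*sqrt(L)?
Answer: 216*sqrt(3) ≈ 374.12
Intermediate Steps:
H(L) = L**(3/2)
(-6*(-12))*H(3) = (-6*(-12))*3**(3/2) = 72*(3*sqrt(3)) = 216*sqrt(3)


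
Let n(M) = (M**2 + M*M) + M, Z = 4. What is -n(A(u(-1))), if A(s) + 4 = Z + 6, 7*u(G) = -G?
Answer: -78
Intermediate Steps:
u(G) = -G/7 (u(G) = (-G)/7 = -G/7)
A(s) = 6 (A(s) = -4 + (4 + 6) = -4 + 10 = 6)
n(M) = M + 2*M**2 (n(M) = (M**2 + M**2) + M = 2*M**2 + M = M + 2*M**2)
-n(A(u(-1))) = -6*(1 + 2*6) = -6*(1 + 12) = -6*13 = -1*78 = -78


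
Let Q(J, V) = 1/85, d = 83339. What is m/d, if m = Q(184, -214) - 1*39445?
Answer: -3352824/7083815 ≈ -0.47331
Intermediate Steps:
Q(J, V) = 1/85
m = -3352824/85 (m = 1/85 - 1*39445 = 1/85 - 39445 = -3352824/85 ≈ -39445.)
m/d = -3352824/85/83339 = -3352824/85*1/83339 = -3352824/7083815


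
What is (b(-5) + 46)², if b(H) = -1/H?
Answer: 53361/25 ≈ 2134.4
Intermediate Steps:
(b(-5) + 46)² = (-1/(-5) + 46)² = (-1*(-⅕) + 46)² = (⅕ + 46)² = (231/5)² = 53361/25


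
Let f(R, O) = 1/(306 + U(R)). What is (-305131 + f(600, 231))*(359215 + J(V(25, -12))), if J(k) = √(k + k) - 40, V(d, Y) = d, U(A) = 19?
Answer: -1424740535658/13 - 99167574*√2/65 ≈ -1.0960e+11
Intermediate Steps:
f(R, O) = 1/325 (f(R, O) = 1/(306 + 19) = 1/325)
J(k) = -40 + √2*√k (J(k) = √(2*k) - 40 = √2*√k - 40 = -40 + √2*√k)
(-305131 + f(600, 231))*(359215 + J(V(25, -12))) = (-305131 + 1/325)*(359215 + (-40 + √2*√25)) = -99167574*(359215 + (-40 + √2*5))/325 = -99167574*(359215 + (-40 + 5*√2))/325 = -99167574*(359175 + 5*√2)/325 = -1424740535658/13 - 99167574*√2/65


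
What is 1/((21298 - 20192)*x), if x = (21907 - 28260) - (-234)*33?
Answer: 1/1514114 ≈ 6.6045e-7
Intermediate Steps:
x = 1369 (x = -6353 - 1*(-7722) = -6353 + 7722 = 1369)
1/((21298 - 20192)*x) = 1/((21298 - 20192)*1369) = (1/1369)/1106 = (1/1106)*(1/1369) = 1/1514114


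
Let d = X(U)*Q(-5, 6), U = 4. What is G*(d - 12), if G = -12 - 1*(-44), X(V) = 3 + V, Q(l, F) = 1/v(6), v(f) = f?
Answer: -1040/3 ≈ -346.67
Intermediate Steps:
Q(l, F) = 1/6
G = 32 (G = -12 + 44 = 32)
d = 7/6 (d = (3 + 4)*(1/6) = 7*(1/6) = 7/6 ≈ 1.1667)
G*(d - 12) = 32*(7/6 - 12) = 32*(-65/6) = -1040/3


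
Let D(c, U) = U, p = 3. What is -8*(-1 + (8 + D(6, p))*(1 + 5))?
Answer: -520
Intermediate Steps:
-8*(-1 + (8 + D(6, p))*(1 + 5)) = -8*(-1 + (8 + 3)*(1 + 5)) = -8*(-1 + 11*6) = -8*(-1 + 66) = -8*65 = -520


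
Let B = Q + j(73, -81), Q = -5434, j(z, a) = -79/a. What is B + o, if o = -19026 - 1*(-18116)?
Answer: -513785/81 ≈ -6343.0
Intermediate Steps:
o = -910 (o = -19026 + 18116 = -910)
B = -440075/81 (B = -5434 - 79/(-81) = -5434 - 79*(-1/81) = -5434 + 79/81 = -440075/81 ≈ -5433.0)
B + o = -440075/81 - 910 = -513785/81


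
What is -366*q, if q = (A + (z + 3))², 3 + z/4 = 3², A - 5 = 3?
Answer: -448350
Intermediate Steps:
A = 8 (A = 5 + 3 = 8)
z = 24 (z = -12 + 4*3² = -12 + 4*9 = -12 + 36 = 24)
q = 1225 (q = (8 + (24 + 3))² = (8 + 27)² = 35² = 1225)
-366*q = -366*1225 = -448350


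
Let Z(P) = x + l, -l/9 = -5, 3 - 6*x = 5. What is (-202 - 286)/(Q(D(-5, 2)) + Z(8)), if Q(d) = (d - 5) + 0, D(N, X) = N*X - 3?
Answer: -183/10 ≈ -18.300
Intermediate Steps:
x = -⅓ (x = ½ - ⅙*5 = ½ - ⅚ = -⅓ ≈ -0.33333)
l = 45 (l = -9*(-5) = 45)
D(N, X) = -3 + N*X
Q(d) = -5 + d (Q(d) = (-5 + d) + 0 = -5 + d)
Z(P) = 134/3 (Z(P) = -⅓ + 45 = 134/3)
(-202 - 286)/(Q(D(-5, 2)) + Z(8)) = (-202 - 286)/((-5 + (-3 - 5*2)) + 134/3) = -488/((-5 + (-3 - 10)) + 134/3) = -488/((-5 - 13) + 134/3) = -488/(-18 + 134/3) = -488/80/3 = -488*3/80 = -183/10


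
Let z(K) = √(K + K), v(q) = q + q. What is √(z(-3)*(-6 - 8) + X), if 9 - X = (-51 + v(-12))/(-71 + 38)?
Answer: √(814 - 1694*I*√6)/11 ≈ 4.5647 - 3.7563*I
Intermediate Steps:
v(q) = 2*q
z(K) = √2*√K (z(K) = √(2*K) = √2*√K)
X = 74/11 (X = 9 - (-51 + 2*(-12))/(-71 + 38) = 9 - (-51 - 24)/(-33) = 9 - (-75)*(-1)/33 = 9 - 1*25/11 = 9 - 25/11 = 74/11 ≈ 6.7273)
√(z(-3)*(-6 - 8) + X) = √((√2*√(-3))*(-6 - 8) + 74/11) = √((√2*(I*√3))*(-14) + 74/11) = √((I*√6)*(-14) + 74/11) = √(-14*I*√6 + 74/11) = √(74/11 - 14*I*√6)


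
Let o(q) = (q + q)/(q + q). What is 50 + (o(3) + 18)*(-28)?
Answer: -482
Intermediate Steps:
o(q) = 1 (o(q) = (2*q)/((2*q)) = (2*q)*(1/(2*q)) = 1)
50 + (o(3) + 18)*(-28) = 50 + (1 + 18)*(-28) = 50 + 19*(-28) = 50 - 532 = -482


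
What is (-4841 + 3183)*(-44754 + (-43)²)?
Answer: 71136490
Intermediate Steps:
(-4841 + 3183)*(-44754 + (-43)²) = -1658*(-44754 + 1849) = -1658*(-42905) = 71136490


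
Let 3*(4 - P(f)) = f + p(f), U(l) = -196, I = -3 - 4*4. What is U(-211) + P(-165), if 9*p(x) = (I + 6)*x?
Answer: -1948/9 ≈ -216.44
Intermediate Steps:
I = -19 (I = -3 - 16 = -19)
p(x) = -13*x/9 (p(x) = ((-19 + 6)*x)/9 = (-13*x)/9 = -13*x/9)
P(f) = 4 + 4*f/27 (P(f) = 4 - (f - 13*f/9)/3 = 4 - (-4)*f/27 = 4 + 4*f/27)
U(-211) + P(-165) = -196 + (4 + (4/27)*(-165)) = -196 + (4 - 220/9) = -196 - 184/9 = -1948/9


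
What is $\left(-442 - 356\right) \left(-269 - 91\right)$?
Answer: $287280$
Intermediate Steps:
$\left(-442 - 356\right) \left(-269 - 91\right) = \left(-798\right) \left(-360\right) = 287280$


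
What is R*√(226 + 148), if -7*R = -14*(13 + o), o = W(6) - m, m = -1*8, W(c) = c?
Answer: 54*√374 ≈ 1044.3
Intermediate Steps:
m = -8
o = 14 (o = 6 - 1*(-8) = 6 + 8 = 14)
R = 54 (R = -(-2)*(13 + 14) = -(-2)*27 = -⅐*(-378) = 54)
R*√(226 + 148) = 54*√(226 + 148) = 54*√374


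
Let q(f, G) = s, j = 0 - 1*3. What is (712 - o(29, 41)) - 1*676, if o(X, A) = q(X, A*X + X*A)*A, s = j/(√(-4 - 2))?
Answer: 36 - 41*I*√6/2 ≈ 36.0 - 50.215*I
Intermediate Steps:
j = -3 (j = 0 - 3 = -3)
s = I*√6/2 (s = -3/√(-4 - 2) = -3*(-I*√6/6) = -(-1)*I*√6/2 = I*√6/2 ≈ 1.2247*I)
q(f, G) = I*√6/2
o(X, A) = I*A*√6/2 (o(X, A) = (I*√6/2)*A = I*A*√6/2)
(712 - o(29, 41)) - 1*676 = (712 - I*41*√6/2) - 1*676 = (712 - 41*I*√6/2) - 676 = 36 - 41*I*√6/2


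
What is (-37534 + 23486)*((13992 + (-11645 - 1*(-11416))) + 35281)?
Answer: -688970112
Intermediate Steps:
(-37534 + 23486)*((13992 + (-11645 - 1*(-11416))) + 35281) = -14048*((13992 + (-11645 + 11416)) + 35281) = -14048*((13992 - 229) + 35281) = -14048*(13763 + 35281) = -14048*49044 = -688970112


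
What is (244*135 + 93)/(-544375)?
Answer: -2541/41875 ≈ -0.060681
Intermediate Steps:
(244*135 + 93)/(-544375) = (32940 + 93)*(-1/544375) = 33033*(-1/544375) = -2541/41875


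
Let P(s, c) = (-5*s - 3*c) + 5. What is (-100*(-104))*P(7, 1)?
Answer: -343200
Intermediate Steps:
P(s, c) = 5 - 5*s - 3*c
(-100*(-104))*P(7, 1) = (-100*(-104))*(5 - 5*7 - 3*1) = 10400*(5 - 35 - 3) = 10400*(-33) = -343200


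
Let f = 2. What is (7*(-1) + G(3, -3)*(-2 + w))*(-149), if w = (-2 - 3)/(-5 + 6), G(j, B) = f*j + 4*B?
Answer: -5215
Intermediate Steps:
G(j, B) = 2*j + 4*B
w = -5 (w = -5/1 = -5*1 = -5)
(7*(-1) + G(3, -3)*(-2 + w))*(-149) = (7*(-1) + (2*3 + 4*(-3))*(-2 - 5))*(-149) = (-7 + (6 - 12)*(-7))*(-149) = (-7 - 6*(-7))*(-149) = (-7 + 42)*(-149) = 35*(-149) = -5215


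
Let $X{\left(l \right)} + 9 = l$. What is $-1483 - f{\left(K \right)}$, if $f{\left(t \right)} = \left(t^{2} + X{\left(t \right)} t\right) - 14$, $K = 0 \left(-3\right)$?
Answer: $-1469$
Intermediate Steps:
$X{\left(l \right)} = -9 + l$
$K = 0$
$f{\left(t \right)} = -14 + t^{2} + t \left(-9 + t\right)$ ($f{\left(t \right)} = \left(t^{2} + \left(-9 + t\right) t\right) - 14 = \left(t^{2} + t \left(-9 + t\right)\right) - 14 = -14 + t^{2} + t \left(-9 + t\right)$)
$-1483 - f{\left(K \right)} = -1483 - \left(-14 + 0^{2} + 0 \left(-9 + 0\right)\right) = -1483 - \left(-14 + 0 + 0 \left(-9\right)\right) = -1483 - \left(-14 + 0 + 0\right) = -1483 - -14 = -1483 + 14 = -1469$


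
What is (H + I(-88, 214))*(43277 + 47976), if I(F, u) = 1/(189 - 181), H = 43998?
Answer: 32119687205/8 ≈ 4.0150e+9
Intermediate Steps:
I(F, u) = 1/8
(H + I(-88, 214))*(43277 + 47976) = (43998 + 1/8)*(43277 + 47976) = (351985/8)*91253 = 32119687205/8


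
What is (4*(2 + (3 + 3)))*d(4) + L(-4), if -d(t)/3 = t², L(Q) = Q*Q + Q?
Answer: -1524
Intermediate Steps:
L(Q) = Q + Q² (L(Q) = Q² + Q = Q + Q²)
d(t) = -3*t²
(4*(2 + (3 + 3)))*d(4) + L(-4) = (4*(2 + (3 + 3)))*(-3*4²) - 4*(1 - 4) = (4*(2 + 6))*(-3*16) - 4*(-3) = (4*8)*(-48) + 12 = 32*(-48) + 12 = -1536 + 12 = -1524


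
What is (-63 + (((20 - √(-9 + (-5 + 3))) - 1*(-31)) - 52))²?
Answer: (64 + I*√11)² ≈ 4085.0 + 424.53*I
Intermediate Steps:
(-63 + (((20 - √(-9 + (-5 + 3))) - 1*(-31)) - 52))² = (-63 + (((20 - √(-9 - 2)) + 31) - 52))² = (-63 + (((20 - √(-11)) + 31) - 52))² = (-63 + (((20 - I*√11) + 31) - 52))² = (-63 + ((51 - I*√11) - 52))² = (-63 + (-1 - I*√11))² = (-64 - I*√11)²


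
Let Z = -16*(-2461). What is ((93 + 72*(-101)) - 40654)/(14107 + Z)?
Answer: -47833/53483 ≈ -0.89436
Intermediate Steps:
Z = 39376
((93 + 72*(-101)) - 40654)/(14107 + Z) = ((93 + 72*(-101)) - 40654)/(14107 + 39376) = ((93 - 7272) - 40654)/53483 = (-7179 - 40654)*(1/53483) = -47833*1/53483 = -47833/53483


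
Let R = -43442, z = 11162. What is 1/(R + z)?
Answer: -1/32280 ≈ -3.0979e-5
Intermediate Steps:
1/(R + z) = 1/(-43442 + 11162) = 1/(-32280) = -1/32280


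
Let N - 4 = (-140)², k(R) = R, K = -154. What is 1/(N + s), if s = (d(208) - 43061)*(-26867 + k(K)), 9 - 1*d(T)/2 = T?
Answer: 1/1174325243 ≈ 8.5155e-10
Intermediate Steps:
d(T) = 18 - 2*T
N = 19604 (N = 4 + (-140)² = 4 + 19600 = 19604)
s = 1174305639 (s = ((18 - 2*208) - 43061)*(-26867 - 154) = ((18 - 416) - 43061)*(-27021) = (-398 - 43061)*(-27021) = -43459*(-27021) = 1174305639)
1/(N + s) = 1/(19604 + 1174305639) = 1/1174325243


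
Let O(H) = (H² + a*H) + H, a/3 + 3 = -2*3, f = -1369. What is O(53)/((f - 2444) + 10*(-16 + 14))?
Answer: -1431/3833 ≈ -0.37334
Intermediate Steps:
a = -27 (a = -9 + 3*(-2*3) = -9 + 3*(-6) = -9 - 18 = -27)
O(H) = H² - 26*H (O(H) = (H² - 27*H) + H = H² - 26*H)
O(53)/((f - 2444) + 10*(-16 + 14)) = (53*(-26 + 53))/((-1369 - 2444) + 10*(-16 + 14)) = (53*27)/(-3813 + 10*(-2)) = 1431/(-3813 - 20) = 1431/(-3833) = 1431*(-1/3833) = -1431/3833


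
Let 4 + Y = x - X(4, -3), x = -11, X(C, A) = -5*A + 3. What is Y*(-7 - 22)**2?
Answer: -27753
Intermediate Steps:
X(C, A) = 3 - 5*A
Y = -33 (Y = -4 + (-11 - (3 - 5*(-3))) = -4 + (-11 - (3 + 15)) = -4 + (-11 - 1*18) = -4 + (-11 - 18) = -4 - 29 = -33)
Y*(-7 - 22)**2 = -33*(-7 - 22)**2 = -33*(-29)**2 = -33*841 = -27753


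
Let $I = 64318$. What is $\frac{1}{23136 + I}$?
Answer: $\frac{1}{87454} \approx 1.1435 \cdot 10^{-5}$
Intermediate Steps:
$\frac{1}{23136 + I} = \frac{1}{23136 + 64318} = \frac{1}{87454}$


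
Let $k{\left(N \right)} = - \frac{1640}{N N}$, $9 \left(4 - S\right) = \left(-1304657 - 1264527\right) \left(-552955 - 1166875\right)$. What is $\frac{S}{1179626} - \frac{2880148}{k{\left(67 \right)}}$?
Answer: $\frac{16251982141325261}{2176409970} \approx 7.4673 \cdot 10^{6}$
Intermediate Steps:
$S = - \frac{4418559718684}{9}$ ($S = 4 - \frac{\left(-1304657 - 1264527\right) \left(-552955 - 1166875\right)}{9} = 4 - \frac{\left(-2569184\right) \left(-1719830\right)}{9} = 4 - \frac{4418559718720}{9} = - \frac{4418559718684}{9} \approx -4.9095 \cdot 10^{11}$)
$k{\left(N \right)} = - \frac{1640}{N^{2}}$
$\frac{S}{1179626} - \frac{2880148}{k{\left(67 \right)}} = - \frac{4418559718684}{9 \cdot 1179626} - \frac{2880148}{\left(-1640\right) \frac{1}{4489}} = \left(- \frac{4418559718684}{9}\right) \frac{1}{1179626} - \frac{2880148}{\left(-1640\right) \frac{1}{4489}} = - \frac{2209279859342}{5308317} - \frac{2880148}{- \frac{1640}{4489}} = - \frac{2209279859342}{5308317} - - \frac{3232246093}{410} = - \frac{2209279859342}{5308317} + \frac{3232246093}{410} = \frac{16251982141325261}{2176409970}$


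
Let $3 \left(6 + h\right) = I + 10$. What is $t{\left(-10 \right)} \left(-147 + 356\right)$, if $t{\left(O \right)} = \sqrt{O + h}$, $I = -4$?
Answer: $209 i \sqrt{14} \approx 782.01 i$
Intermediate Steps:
$h = -4$ ($h = -6 + \frac{-4 + 10}{3} = -6 + \frac{1}{3} \cdot 6 = -6 + 2 = -4$)
$t{\left(O \right)} = \sqrt{-4 + O}$ ($t{\left(O \right)} = \sqrt{O - 4} = \sqrt{-4 + O}$)
$t{\left(-10 \right)} \left(-147 + 356\right) = \sqrt{-4 - 10} \left(-147 + 356\right) = \sqrt{-14} \cdot 209 = i \sqrt{14} \cdot 209 = 209 i \sqrt{14}$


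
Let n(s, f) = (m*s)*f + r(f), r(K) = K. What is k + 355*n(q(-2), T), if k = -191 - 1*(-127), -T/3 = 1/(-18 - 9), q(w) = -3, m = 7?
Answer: -7676/9 ≈ -852.89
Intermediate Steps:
T = ⅑ (T = -3/(-18 - 9) = -3/(-27) = -3*(-1/27) = ⅑ ≈ 0.11111)
n(s, f) = f + 7*f*s (n(s, f) = (7*s)*f + f = 7*f*s + f = f + 7*f*s)
k = -64 (k = -191 + 127 = -64)
k + 355*n(q(-2), T) = -64 + 355*((1 + 7*(-3))/9) = -64 + 355*((1 - 21)/9) = -64 + 355*((⅑)*(-20)) = -64 + 355*(-20/9) = -64 - 7100/9 = -7676/9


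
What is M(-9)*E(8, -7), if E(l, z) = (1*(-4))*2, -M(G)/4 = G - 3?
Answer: -384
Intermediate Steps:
M(G) = 12 - 4*G (M(G) = -4*(G - 3) = -4*(-3 + G) = 12 - 4*G)
E(l, z) = -8 (E(l, z) = -4*2 = -8)
M(-9)*E(8, -7) = (12 - 4*(-9))*(-8) = (12 + 36)*(-8) = 48*(-8) = -384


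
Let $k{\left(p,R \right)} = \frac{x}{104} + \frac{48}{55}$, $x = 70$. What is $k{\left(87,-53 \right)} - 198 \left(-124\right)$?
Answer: $\frac{70223141}{2860} \approx 24554.0$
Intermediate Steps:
$k{\left(p,R \right)} = \frac{4421}{2860}$ ($k{\left(p,R \right)} = \frac{70}{104} + \frac{48}{55} = 70 \cdot \frac{1}{104} + 48 \cdot \frac{1}{55} = \frac{35}{52} + \frac{48}{55} = \frac{4421}{2860}$)
$k{\left(87,-53 \right)} - 198 \left(-124\right) = \frac{4421}{2860} - 198 \left(-124\right) = \frac{4421}{2860} - -24552 = \frac{4421}{2860} + 24552 = \frac{70223141}{2860}$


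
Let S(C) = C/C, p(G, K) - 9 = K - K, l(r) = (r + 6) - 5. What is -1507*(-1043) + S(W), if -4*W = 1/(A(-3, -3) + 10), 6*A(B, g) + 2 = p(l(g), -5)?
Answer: 1571802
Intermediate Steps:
l(r) = 1 + r (l(r) = (6 + r) - 5 = 1 + r)
p(G, K) = 9 (p(G, K) = 9 + (K - K) = 9 + 0 = 9)
A(B, g) = 7/6 (A(B, g) = -1/3 + (1/6)*9 = -1/3 + 3/2 = 7/6)
W = -3/134 (W = -1/(4*(7/6 + 10)) = -1/(4*67/6) = -1/4*6/67 = -3/134 ≈ -0.022388)
S(C) = 1
-1507*(-1043) + S(W) = -1507*(-1043) + 1 = 1571801 + 1 = 1571802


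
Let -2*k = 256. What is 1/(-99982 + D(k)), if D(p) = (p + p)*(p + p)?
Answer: -1/34446 ≈ -2.9031e-5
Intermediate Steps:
k = -128 (k = -½*256 = -128)
D(p) = 4*p² (D(p) = (2*p)*(2*p) = 4*p²)
1/(-99982 + D(k)) = 1/(-99982 + 4*(-128)²) = 1/(-99982 + 4*16384) = 1/(-99982 + 65536) = 1/(-34446) = -1/34446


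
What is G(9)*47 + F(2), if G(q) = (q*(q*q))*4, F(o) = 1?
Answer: 137053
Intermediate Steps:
G(q) = 4*q³ (G(q) = (q*q²)*4 = q³*4 = 4*q³)
G(9)*47 + F(2) = (4*9³)*47 + 1 = (4*729)*47 + 1 = 2916*47 + 1 = 137052 + 1 = 137053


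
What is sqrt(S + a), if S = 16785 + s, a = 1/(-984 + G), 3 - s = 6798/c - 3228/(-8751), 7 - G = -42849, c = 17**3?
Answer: sqrt(1307222737375047738913457)/8824660084 ≈ 129.56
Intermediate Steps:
c = 4913
G = 42856 (G = 7 - 1*(-42849) = 7 + 42849 = 42856)
s = 17877509/14331221 (s = 3 - (6798/4913 - 3228/(-8751)) = 3 - (6798*(1/4913) - 3228*(-1/8751)) = 3 - (6798/4913 + 1076/2917) = 3 - 1*25116154/14331221 = 3 - 25116154/14331221 = 17877509/14331221 ≈ 1.2475)
a = 1/41872 (a = 1/(-984 + 42856) = 1/41872 ≈ 2.3882e-5)
S = 240567421994/14331221 (S = 16785 + 17877509/14331221 = 240567421994/14331221 ≈ 16786.)
sqrt(S + a) = sqrt(240567421994/14331221 + 1/41872) = sqrt(10073039108063989/600076885712) = sqrt(1307222737375047738913457)/8824660084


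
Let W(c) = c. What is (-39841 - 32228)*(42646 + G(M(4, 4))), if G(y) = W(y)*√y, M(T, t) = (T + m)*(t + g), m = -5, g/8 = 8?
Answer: -3073454574 + 9801384*I*√17 ≈ -3.0735e+9 + 4.0412e+7*I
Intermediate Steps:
g = 64 (g = 8*8 = 64)
M(T, t) = (-5 + T)*(64 + t) (M(T, t) = (T - 5)*(t + 64) = (-5 + T)*(64 + t))
G(y) = y^(3/2) (G(y) = y*√y = y^(3/2))
(-39841 - 32228)*(42646 + G(M(4, 4))) = (-39841 - 32228)*(42646 + (-320 - 5*4 + 64*4 + 4*4)^(3/2)) = -72069*(42646 + (-320 - 20 + 256 + 16)^(3/2)) = -72069*(42646 + (-68)^(3/2)) = -72069*(42646 - 136*I*√17) = -3073454574 + 9801384*I*√17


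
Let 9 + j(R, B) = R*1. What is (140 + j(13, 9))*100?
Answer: 14400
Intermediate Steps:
j(R, B) = -9 + R (j(R, B) = -9 + R*1 = -9 + R)
(140 + j(13, 9))*100 = (140 + (-9 + 13))*100 = (140 + 4)*100 = 144*100 = 14400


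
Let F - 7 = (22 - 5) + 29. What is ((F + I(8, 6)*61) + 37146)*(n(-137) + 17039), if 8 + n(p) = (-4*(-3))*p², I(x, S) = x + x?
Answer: 9248237325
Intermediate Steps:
I(x, S) = 2*x
n(p) = -8 + 12*p² (n(p) = -8 + (-4*(-3))*p² = -8 + 12*p²)
F = 53 (F = 7 + ((22 - 5) + 29) = 7 + (17 + 29) = 7 + 46 = 53)
((F + I(8, 6)*61) + 37146)*(n(-137) + 17039) = ((53 + (2*8)*61) + 37146)*((-8 + 12*(-137)²) + 17039) = ((53 + 16*61) + 37146)*((-8 + 12*18769) + 17039) = ((53 + 976) + 37146)*((-8 + 225228) + 17039) = (1029 + 37146)*(225220 + 17039) = 38175*242259 = 9248237325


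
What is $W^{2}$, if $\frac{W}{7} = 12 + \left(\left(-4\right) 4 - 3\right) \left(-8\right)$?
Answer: $1317904$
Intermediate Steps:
$W = 1148$ ($W = 7 \left(12 + \left(\left(-4\right) 4 - 3\right) \left(-8\right)\right) = 7 \left(12 + \left(-16 - 3\right) \left(-8\right)\right) = 7 \left(12 - -152\right) = 7 \left(12 + 152\right) = 7 \cdot 164 = 1148$)
$W^{2} = 1148^{2} = 1317904$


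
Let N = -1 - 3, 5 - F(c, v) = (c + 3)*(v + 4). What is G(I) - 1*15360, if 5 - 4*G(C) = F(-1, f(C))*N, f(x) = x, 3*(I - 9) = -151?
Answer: -183349/12 ≈ -15279.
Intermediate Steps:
I = -124/3 (I = 9 + (1/3)*(-151) = 9 - 151/3 = -124/3 ≈ -41.333)
F(c, v) = 5 - (3 + c)*(4 + v) (F(c, v) = 5 - (c + 3)*(v + 4) = 5 - (3 + c)*(4 + v))
N = -4
G(C) = -7/4 - 2*C (G(C) = 5/4 - (-7 - 4*(-1) - 3*C - 1*(-1)*C)*(-4)/4 = 5/4 - (-7 + 4 - 3*C + C)*(-4)/4 = 5/4 - (-3 - 2*C)*(-4)/4 = 5/4 - (12 + 8*C)/4 = 5/4 + (-3 - 2*C) = -7/4 - 2*C)
G(I) - 1*15360 = (-7/4 - 2*(-124/3)) - 1*15360 = (-7/4 + 248/3) - 15360 = 971/12 - 15360 = -183349/12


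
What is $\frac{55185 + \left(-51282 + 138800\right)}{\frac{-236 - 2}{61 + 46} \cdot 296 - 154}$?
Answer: $- \frac{15269221}{86926} \approx -175.66$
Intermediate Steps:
$\frac{55185 + \left(-51282 + 138800\right)}{\frac{-236 - 2}{61 + 46} \cdot 296 - 154} = \frac{55185 + 87518}{- \frac{238}{107} \cdot 296 - 154} = \frac{142703}{\left(-238\right) \frac{1}{107} \cdot 296 - 154} = \frac{142703}{\left(- \frac{238}{107}\right) 296 - 154} = \frac{142703}{- \frac{70448}{107} - 154} = \frac{142703}{- \frac{86926}{107}} = 142703 \left(- \frac{107}{86926}\right) = - \frac{15269221}{86926}$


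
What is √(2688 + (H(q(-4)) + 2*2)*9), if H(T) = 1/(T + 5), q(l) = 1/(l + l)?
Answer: 2*√115167/13 ≈ 52.210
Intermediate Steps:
q(l) = 1/(2*l)
H(T) = 1/(5 + T)
√(2688 + (H(q(-4)) + 2*2)*9) = √(2688 + (1/(5 + (½)/(-4)) + 2*2)*9) = √(2688 + (1/(5 + (½)*(-¼)) + 4)*9) = √(2688 + (1/(5 - ⅛) + 4)*9) = √(2688 + (1/(39/8) + 4)*9) = √(2688 + (8/39 + 4)*9) = √(2688 + (164/39)*9) = √(2688 + 492/13) = √(35436/13) = 2*√115167/13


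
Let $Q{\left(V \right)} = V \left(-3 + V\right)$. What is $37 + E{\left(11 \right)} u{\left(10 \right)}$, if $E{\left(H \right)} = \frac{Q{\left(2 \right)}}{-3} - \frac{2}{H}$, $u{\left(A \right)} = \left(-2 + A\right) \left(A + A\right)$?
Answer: $\frac{3781}{33} \approx 114.58$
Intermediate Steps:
$u{\left(A \right)} = 2 A \left(-2 + A\right)$ ($u{\left(A \right)} = \left(-2 + A\right) 2 A = 2 A \left(-2 + A\right)$)
$E{\left(H \right)} = \frac{2}{3} - \frac{2}{H}$ ($E{\left(H \right)} = \frac{2 \left(-3 + 2\right)}{-3} - \frac{2}{H} = 2 \left(-1\right) \left(- \frac{1}{3}\right) - \frac{2}{H} = \left(-2\right) \left(- \frac{1}{3}\right) - \frac{2}{H} = \frac{2}{3} - \frac{2}{H}$)
$37 + E{\left(11 \right)} u{\left(10 \right)} = 37 + \left(\frac{2}{3} - \frac{2}{11}\right) 2 \cdot 10 \left(-2 + 10\right) = 37 + \left(\frac{2}{3} - \frac{2}{11}\right) 2 \cdot 10 \cdot 8 = 37 + \left(\frac{2}{3} - \frac{2}{11}\right) 160 = 37 + \frac{16}{33} \cdot 160 = 37 + \frac{2560}{33} = \frac{3781}{33}$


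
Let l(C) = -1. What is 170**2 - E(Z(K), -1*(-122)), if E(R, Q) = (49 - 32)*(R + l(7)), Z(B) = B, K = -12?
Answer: 29121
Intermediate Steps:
E(R, Q) = -17 + 17*R (E(R, Q) = (49 - 32)*(R - 1) = 17*(-1 + R) = -17 + 17*R)
170**2 - E(Z(K), -1*(-122)) = 170**2 - (-17 + 17*(-12)) = 28900 - (-17 - 204) = 28900 - 1*(-221) = 28900 + 221 = 29121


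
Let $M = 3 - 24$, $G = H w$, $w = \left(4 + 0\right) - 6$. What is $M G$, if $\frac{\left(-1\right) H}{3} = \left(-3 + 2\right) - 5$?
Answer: $756$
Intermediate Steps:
$w = -2$ ($w = 4 - 6 = -2$)
$H = 18$ ($H = - 3 \left(\left(-3 + 2\right) - 5\right) = - 3 \left(-1 - 5\right) = \left(-3\right) \left(-6\right) = 18$)
$G = -36$ ($G = 18 \left(-2\right) = -36$)
$M = -21$ ($M = 3 - 24 = -21$)
$M G = \left(-21\right) \left(-36\right) = 756$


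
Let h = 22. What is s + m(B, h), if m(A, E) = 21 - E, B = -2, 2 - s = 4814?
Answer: -4813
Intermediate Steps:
s = -4812 (s = 2 - 1*4814 = 2 - 4814 = -4812)
s + m(B, h) = -4812 + (21 - 1*22) = -4812 + (21 - 22) = -4812 - 1 = -4813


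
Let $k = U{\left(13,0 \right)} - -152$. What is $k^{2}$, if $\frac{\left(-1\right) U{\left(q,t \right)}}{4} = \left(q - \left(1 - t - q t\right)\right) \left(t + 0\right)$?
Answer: $23104$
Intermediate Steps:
$U{\left(q,t \right)} = - 4 t \left(-1 + q + t + q t\right)$ ($U{\left(q,t \right)} = - 4 \left(q - \left(1 - t - q t\right)\right) \left(t + 0\right) = - 4 \left(q + \left(-1 + t + q t\right)\right) t = - 4 \left(-1 + q + t + q t\right) t = - 4 t \left(-1 + q + t + q t\right)$)
$k = 152$ ($k = 4 \cdot 0 \left(1 - 13 - 0 - 13 \cdot 0\right) - -152 = 4 \cdot 0 \left(1 - 13 + 0 + 0\right) + 152 = 4 \cdot 0 \left(-12\right) + 152 = 0 + 152 = 152$)
$k^{2} = 152^{2} = 23104$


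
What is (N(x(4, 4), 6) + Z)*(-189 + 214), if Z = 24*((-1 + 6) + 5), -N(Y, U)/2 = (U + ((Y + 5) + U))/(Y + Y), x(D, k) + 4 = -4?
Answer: 48225/8 ≈ 6028.1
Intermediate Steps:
x(D, k) = -8 (x(D, k) = -4 - 4 = -8)
N(Y, U) = -(5 + Y + 2*U)/Y (N(Y, U) = -2*(U + ((Y + 5) + U))/(Y + Y) = -2*(U + ((5 + Y) + U))/(2*Y) = -2*(U + (5 + U + Y))*1/(2*Y) = -2*(5 + Y + 2*U)*1/(2*Y) = -(5 + Y + 2*U)/Y)
Z = 240 (Z = 24*(5 + 5) = 24*10 = 240)
(N(x(4, 4), 6) + Z)*(-189 + 214) = ((-5 - 1*(-8) - 2*6)/(-8) + 240)*(-189 + 214) = (-(-5 + 8 - 12)/8 + 240)*25 = (-⅛*(-9) + 240)*25 = (9/8 + 240)*25 = (1929/8)*25 = 48225/8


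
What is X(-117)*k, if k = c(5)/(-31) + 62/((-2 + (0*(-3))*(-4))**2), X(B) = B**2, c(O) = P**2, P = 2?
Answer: 13045617/62 ≈ 2.1041e+5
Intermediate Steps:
c(O) = 4 (c(O) = 2**2 = 4)
k = 953/62 (k = 4/(-31) + 62/((-2 + (0*(-3))*(-4))**2) = 4*(-1/31) + 62/((-2 + 0*(-4))**2) = -4/31 + 62/((-2 + 0)**2) = -4/31 + 62/((-2)**2) = -4/31 + 62/4 = -4/31 + 62*(1/4) = -4/31 + 31/2 = 953/62 ≈ 15.371)
X(-117)*k = (-117)**2*(953/62) = 13689*(953/62) = 13045617/62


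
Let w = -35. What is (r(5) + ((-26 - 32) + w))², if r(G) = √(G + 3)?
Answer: 8657 - 372*√2 ≈ 8130.9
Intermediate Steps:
r(G) = √(3 + G)
(r(5) + ((-26 - 32) + w))² = (√(3 + 5) + ((-26 - 32) - 35))² = (√8 + (-58 - 35))² = (2*√2 - 93)² = (-93 + 2*√2)²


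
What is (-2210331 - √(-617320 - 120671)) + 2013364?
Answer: -196967 - 9*I*√9111 ≈ -1.9697e+5 - 859.06*I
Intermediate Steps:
(-2210331 - √(-617320 - 120671)) + 2013364 = (-2210331 - √(-737991)) + 2013364 = (-2210331 - 9*I*√9111) + 2013364 = -196967 - 9*I*√9111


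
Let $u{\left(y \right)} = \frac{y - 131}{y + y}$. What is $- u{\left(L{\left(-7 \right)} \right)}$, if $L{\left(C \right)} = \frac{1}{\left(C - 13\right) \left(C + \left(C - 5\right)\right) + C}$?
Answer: $24431$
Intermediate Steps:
$L{\left(C \right)} = \frac{1}{C + \left(-13 + C\right) \left(-5 + 2 C\right)}$ ($L{\left(C \right)} = \frac{1}{\left(-13 + C\right) \left(C + \left(C - 5\right)\right) + C} = \frac{1}{\left(-13 + C\right) \left(C + \left(-5 + C\right)\right) + C} = \frac{1}{\left(-13 + C\right) \left(-5 + 2 C\right) + C} = \frac{1}{C + \left(-13 + C\right) \left(-5 + 2 C\right)}$)
$u{\left(y \right)} = \frac{-131 + y}{2 y}$
$- u{\left(L{\left(-7 \right)} \right)} = - \frac{-131 + \frac{1}{65 - -210 + 2 \left(-7\right)^{2}}}{2 \frac{1}{65 - -210 + 2 \left(-7\right)^{2}}} = - \frac{-131 + \frac{1}{65 + 210 + 2 \cdot 49}}{2 \frac{1}{65 + 210 + 2 \cdot 49}} = - \frac{-131 + \frac{1}{65 + 210 + 98}}{2 \frac{1}{65 + 210 + 98}} = - \frac{-131 + \frac{1}{373}}{2 \cdot \frac{1}{373}} = - \frac{\frac{1}{\frac{1}{373}} \left(-131 + \frac{1}{373}\right)}{2} = - \frac{373 \left(-48862\right)}{2 \cdot 373} = \left(-1\right) \left(-24431\right) = 24431$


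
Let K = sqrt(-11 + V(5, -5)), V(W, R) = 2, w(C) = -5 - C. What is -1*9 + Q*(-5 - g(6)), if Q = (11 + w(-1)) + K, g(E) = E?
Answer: -86 - 33*I ≈ -86.0 - 33.0*I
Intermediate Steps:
K = 3*I (K = sqrt(-11 + 2) = sqrt(-9) = 3*I ≈ 3.0*I)
Q = 7 + 3*I (Q = (11 + (-5 - 1*(-1))) + 3*I = (11 + (-5 + 1)) + 3*I = (11 - 4) + 3*I = 7 + 3*I ≈ 7.0 + 3.0*I)
-1*9 + Q*(-5 - g(6)) = -1*9 + (7 + 3*I)*(-5 - 1*6) = -9 + (7 + 3*I)*(-5 - 6) = -9 + (7 + 3*I)*(-11) = -9 + (-77 - 33*I) = -86 - 33*I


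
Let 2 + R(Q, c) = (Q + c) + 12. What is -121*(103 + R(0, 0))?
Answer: -13673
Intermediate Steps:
R(Q, c) = 10 + Q + c (R(Q, c) = -2 + ((Q + c) + 12) = -2 + (12 + Q + c) = 10 + Q + c)
-121*(103 + R(0, 0)) = -121*(103 + (10 + 0 + 0)) = -121*(103 + 10) = -121*113 = -13673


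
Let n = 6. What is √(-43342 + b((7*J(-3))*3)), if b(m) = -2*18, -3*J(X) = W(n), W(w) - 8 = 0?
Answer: 23*I*√82 ≈ 208.27*I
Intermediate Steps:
W(w) = 8 (W(w) = 8 + 0 = 8)
J(X) = -8/3 (J(X) = -⅓*8 = -8/3)
b(m) = -36
√(-43342 + b((7*J(-3))*3)) = √(-43342 - 36) = √(-43378) = 23*I*√82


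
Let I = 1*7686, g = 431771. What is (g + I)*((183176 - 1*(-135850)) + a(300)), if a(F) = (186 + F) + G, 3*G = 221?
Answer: 421332474949/3 ≈ 1.4044e+11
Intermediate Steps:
G = 221/3 (G = (1/3)*221 = 221/3 ≈ 73.667)
a(F) = 779/3 + F (a(F) = (186 + F) + 221/3 = 779/3 + F)
I = 7686
(g + I)*((183176 - 1*(-135850)) + a(300)) = (431771 + 7686)*((183176 - 1*(-135850)) + (779/3 + 300)) = 439457*((183176 + 135850) + 1679/3) = 439457*(319026 + 1679/3) = 439457*(958757/3) = 421332474949/3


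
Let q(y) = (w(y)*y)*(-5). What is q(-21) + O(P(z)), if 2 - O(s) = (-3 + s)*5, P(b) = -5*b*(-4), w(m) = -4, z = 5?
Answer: -903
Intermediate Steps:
P(b) = 20*b
q(y) = 20*y (q(y) = -4*y*(-5) = 20*y)
O(s) = 17 - 5*s (O(s) = 2 - (-3 + s)*5 = 2 - (-15 + 5*s) = 2 + (15 - 5*s) = 17 - 5*s)
q(-21) + O(P(z)) = 20*(-21) + (17 - 100*5) = -420 + (17 - 5*100) = -420 + (17 - 500) = -420 - 483 = -903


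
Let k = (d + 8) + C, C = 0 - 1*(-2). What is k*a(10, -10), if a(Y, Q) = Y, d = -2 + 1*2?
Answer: 100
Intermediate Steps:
d = 0 (d = -2 + 2 = 0)
C = 2 (C = 0 + 2 = 2)
k = 10 (k = (0 + 8) + 2 = 8 + 2 = 10)
k*a(10, -10) = 10*10 = 100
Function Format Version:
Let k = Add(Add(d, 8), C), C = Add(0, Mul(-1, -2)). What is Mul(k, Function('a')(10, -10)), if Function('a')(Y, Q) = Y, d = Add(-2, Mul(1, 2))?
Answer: 100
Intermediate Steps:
d = 0 (d = Add(-2, 2) = 0)
C = 2 (C = Add(0, 2) = 2)
k = 10 (k = Add(Add(0, 8), 2) = Add(8, 2) = 10)
Mul(k, Function('a')(10, -10)) = Mul(10, 10) = 100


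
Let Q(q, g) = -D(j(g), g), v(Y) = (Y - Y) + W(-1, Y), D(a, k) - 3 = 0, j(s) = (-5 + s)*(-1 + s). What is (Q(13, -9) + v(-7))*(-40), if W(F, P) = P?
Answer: 400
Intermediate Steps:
j(s) = (-1 + s)*(-5 + s)
D(a, k) = 3 (D(a, k) = 3 + 0 = 3)
v(Y) = Y (v(Y) = (Y - Y) + Y = 0 + Y = Y)
Q(q, g) = -3 (Q(q, g) = -1*3 = -3)
(Q(13, -9) + v(-7))*(-40) = (-3 - 7)*(-40) = -10*(-40) = 400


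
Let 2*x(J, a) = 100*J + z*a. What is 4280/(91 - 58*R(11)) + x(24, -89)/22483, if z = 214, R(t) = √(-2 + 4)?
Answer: 8743753221/34916099 + 248240*√2/1553 ≈ 476.48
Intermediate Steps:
R(t) = √2
x(J, a) = 50*J + 107*a (x(J, a) = (100*J + 214*a)/2 = 50*J + 107*a)
4280/(91 - 58*R(11)) + x(24, -89)/22483 = 4280/(91 - 58*√2) + (50*24 + 107*(-89))/22483 = 4280/(91 - 58*√2) + (1200 - 9523)*(1/22483) = 4280/(91 - 58*√2) - 8323*1/22483 = 4280/(91 - 58*√2) - 8323/22483 = -8323/22483 + 4280/(91 - 58*√2)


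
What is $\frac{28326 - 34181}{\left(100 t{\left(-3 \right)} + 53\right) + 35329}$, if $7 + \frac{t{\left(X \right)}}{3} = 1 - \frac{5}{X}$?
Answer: $- \frac{5855}{34082} \approx -0.17179$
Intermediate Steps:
$t{\left(X \right)} = -18 - \frac{15}{X}$ ($t{\left(X \right)} = -21 + 3 \left(1 - \frac{5}{X}\right) = -21 + \left(3 - \frac{15}{X}\right) = -18 - \frac{15}{X}$)
$\frac{28326 - 34181}{\left(100 t{\left(-3 \right)} + 53\right) + 35329} = \frac{28326 - 34181}{\left(100 \left(-18 - \frac{15}{-3}\right) + 53\right) + 35329} = - \frac{5855}{\left(100 \left(-18 - -5\right) + 53\right) + 35329} = - \frac{5855}{\left(100 \left(-18 + 5\right) + 53\right) + 35329} = - \frac{5855}{\left(100 \left(-13\right) + 53\right) + 35329} = - \frac{5855}{\left(-1300 + 53\right) + 35329} = - \frac{5855}{-1247 + 35329} = - \frac{5855}{34082}$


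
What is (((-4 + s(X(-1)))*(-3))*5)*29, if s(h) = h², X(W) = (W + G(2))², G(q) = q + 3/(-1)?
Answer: -5220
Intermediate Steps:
G(q) = -3 + q (G(q) = q + 3*(-1) = q - 3 = -3 + q)
X(W) = (-1 + W)² (X(W) = (W + (-3 + 2))² = (W - 1)² = (-1 + W)²)
(((-4 + s(X(-1)))*(-3))*5)*29 = (((-4 + ((-1 - 1)²)²)*(-3))*5)*29 = (((-4 + ((-2)²)²)*(-3))*5)*29 = (((-4 + 4²)*(-3))*5)*29 = (((-4 + 16)*(-3))*5)*29 = ((12*(-3))*5)*29 = -36*5*29 = -180*29 = -5220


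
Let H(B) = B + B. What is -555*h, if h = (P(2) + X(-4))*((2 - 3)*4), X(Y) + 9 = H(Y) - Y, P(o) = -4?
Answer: -37740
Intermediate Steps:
H(B) = 2*B
X(Y) = -9 + Y (X(Y) = -9 + (2*Y - Y) = -9 + Y)
h = 68 (h = (-4 + (-9 - 4))*((2 - 3)*4) = (-4 - 13)*(-1*4) = -17*(-4) = 68)
-555*h = -555*68 = -37740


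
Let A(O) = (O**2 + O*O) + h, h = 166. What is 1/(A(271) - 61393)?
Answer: 1/85655 ≈ 1.1675e-5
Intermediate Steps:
A(O) = 166 + 2*O**2 (A(O) = (O**2 + O*O) + 166 = (O**2 + O**2) + 166 = 2*O**2 + 166 = 166 + 2*O**2)
1/(A(271) - 61393) = 1/((166 + 2*271**2) - 61393) = 1/((166 + 2*73441) - 61393) = 1/((166 + 146882) - 61393) = 1/(147048 - 61393) = 1/85655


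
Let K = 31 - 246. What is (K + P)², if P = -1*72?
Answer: 82369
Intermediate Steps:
P = -72
K = -215
(K + P)² = (-215 - 72)² = (-287)² = 82369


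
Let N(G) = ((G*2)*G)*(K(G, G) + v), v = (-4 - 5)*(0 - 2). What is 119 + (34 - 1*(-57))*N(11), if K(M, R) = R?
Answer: 638757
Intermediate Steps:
v = 18 (v = -9*(-2) = 18)
N(G) = 2*G²*(18 + G) (N(G) = ((G*2)*G)*(G + 18) = ((2*G)*G)*(18 + G) = (2*G²)*(18 + G) = 2*G²*(18 + G))
119 + (34 - 1*(-57))*N(11) = 119 + (34 - 1*(-57))*(2*11²*(18 + 11)) = 119 + (34 + 57)*(2*121*29) = 119 + 91*7018 = 119 + 638638 = 638757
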